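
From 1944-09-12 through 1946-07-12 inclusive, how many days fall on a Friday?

96

1944-09-12 is a Tuesday.
That's 669 days from start to end, counting both.
669 = 7 × 95 + 4, so there are 95 full weeks plus 4 extra days.
Each full week contributes one Friday: 95 so far.
The 4 extra days are Tuesday, Wednesday, Thursday, Friday — 1 of them qualifies.
Total: 95 + 1 = 96.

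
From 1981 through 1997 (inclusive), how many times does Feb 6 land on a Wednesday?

Day of week of February 6 in each year:
1981: Fri, 1982: Sat, 1983: Sun, 1984: Mon, 1985: Wed ✓, 1986: Thu, 1987: Fri, 1988: Sat, 1989: Mon, 1990: Tue, 1991: Wed ✓, 1992: Thu, 1993: Sat, 1994: Sun, 1995: Mon, 1996: Tue, 1997: Thu
Wednesdays: 1985, 1991.

2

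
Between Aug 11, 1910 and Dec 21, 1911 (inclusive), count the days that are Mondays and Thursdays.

143

Aug 11, 1910 is a Thursday.
That's 498 days from start to end, counting both.
498 = 7 × 71 + 1, so there are 71 full weeks plus 1 extra day.
Each full week contributes 2 days from the set (Mon, Thu): 71 × 2 = 142.
The 1 extra day is Thursday — 1 of them qualifies.
Total: 142 + 1 = 143.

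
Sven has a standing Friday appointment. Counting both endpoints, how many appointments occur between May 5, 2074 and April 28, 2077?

May 5, 2074 is a Saturday.
From May 5, 2074 to April 28, 2077 is 1090 days inclusive.
1090 = 7 × 155 + 5, so there are 155 full weeks plus 5 extra days.
Each full week contributes one Friday: 155 so far.
The 5 extra days are Saturday, Sunday, Monday, Tuesday, Wednesday — none qualify.
Total: 155 + 0 = 155.

155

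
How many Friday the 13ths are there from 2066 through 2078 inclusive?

22

Friday-the-13ths by year:
2066: Aug
2067: May
2068: Jan, Apr, Jul
2069: Sep, Dec
2070: Jun
2071: Feb, Mar, Nov
2072: May
2073: Jan, Oct
2074: Apr, Jul
2075: Sep, Dec
2076: Mar, Nov
2077: Aug
2078: May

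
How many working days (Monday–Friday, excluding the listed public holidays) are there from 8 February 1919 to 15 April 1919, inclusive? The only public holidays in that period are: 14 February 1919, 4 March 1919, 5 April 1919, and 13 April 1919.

45 working days

8 February 1919 is a Saturday.
From 8 February 1919 to 15 April 1919 is 67 days inclusive.
67 = 7 × 9 + 4, so there are 9 full weeks plus 4 extra days.
Each full week contributes 5 weekdays (Mon–Fri): 9 × 5 = 45.
The 4 extra days are Saturday, Sunday, Monday, Tuesday — 2 of them qualify.
Total: 45 + 2 = 47.
Holidays: 14 February 1919 (Fri); 4 March 1919 (Tue); 5 April 1919 (Sat); 13 April 1919 (Sun).
2 of the 4 holidays fall on weekdays; the rest are weekends and were already excluded.
Business days: 47 − 2 = 45.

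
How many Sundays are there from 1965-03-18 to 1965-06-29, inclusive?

15

1965-03-18 is a Thursday.
That's 104 days from start to end, counting both.
104 = 7 × 14 + 6, so there are 14 full weeks plus 6 extra days.
Each full week contributes one Sunday: 14 so far.
The 6 extra days are Thursday, Friday, Saturday, Sunday, Monday, Tuesday — 1 of them qualifies.
Total: 14 + 1 = 15.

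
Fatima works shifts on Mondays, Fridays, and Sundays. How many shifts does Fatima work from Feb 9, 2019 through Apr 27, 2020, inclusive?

Feb 9, 2019 is a Saturday.
From Feb 9, 2019 to Apr 27, 2020 is 444 days inclusive.
444 = 7 × 63 + 3, so there are 63 full weeks plus 3 extra days.
Each full week contributes 3 days from the set (Mon, Fri, Sun): 63 × 3 = 189.
The 3 extra days are Sat, Sun, Mon — 2 of them qualify.
Total: 189 + 2 = 191.

191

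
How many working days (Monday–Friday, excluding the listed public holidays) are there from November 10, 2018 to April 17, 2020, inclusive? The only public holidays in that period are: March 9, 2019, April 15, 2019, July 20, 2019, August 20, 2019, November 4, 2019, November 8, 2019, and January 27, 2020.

370

November 10, 2018 is a Saturday.
The range spans 525 days (inclusive of both endpoints).
525 = 7 × 75, so the span is exactly 75 full weeks.
Each full week contributes 5 weekdays (Mon–Fri): 75 × 5 = 375.
Holidays: March 9, 2019 (Sat); April 15, 2019 (Mon); July 20, 2019 (Sat); August 20, 2019 (Tue); November 4, 2019 (Mon); November 8, 2019 (Fri); January 27, 2020 (Mon).
5 of the 7 holidays fall on weekdays; the rest are weekends and were already excluded.
Business days: 375 − 5 = 370.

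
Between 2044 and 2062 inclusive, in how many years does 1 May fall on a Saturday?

Day of week of May 1 in each year:
2044: Sun, 2045: Mon, 2046: Tue, 2047: Wed, 2048: Fri, 2049: Sat ✓, 2050: Sun, 2051: Mon, 2052: Wed, 2053: Thu, 2054: Fri, 2055: Sat ✓, 2056: Mon, 2057: Tue, 2058: Wed, 2059: Thu, 2060: Sat ✓, 2061: Sun, 2062: Mon
Saturdays: 2049, 2055, 2060.

3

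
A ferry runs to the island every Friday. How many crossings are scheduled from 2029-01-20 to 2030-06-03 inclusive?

2029-01-20 is a Saturday.
The range spans 500 days (inclusive of both endpoints).
500 = 7 × 71 + 3, so there are 71 full weeks plus 3 extra days.
Each full week contributes one Friday: 71 so far.
The 3 extra days are Sat, Sun, Mon — none qualify.
Total: 71 + 0 = 71.

71 Fridays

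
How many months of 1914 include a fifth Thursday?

5

A month has five Thursdays exactly when Thursday falls within its first (length − 28) days.
Jan: 31 days, starts Thu → 5 of Thu, Fri, Sat ✓
Feb: 28 days, starts Sun → 5 of (none)
Mar: 31 days, starts Sun → 5 of Sun, Mon, Tue
Apr: 30 days, starts Wed → 5 of Wed, Thu ✓
May: 31 days, starts Fri → 5 of Fri, Sat, Sun
Jun: 30 days, starts Mon → 5 of Mon, Tue
Jul: 31 days, starts Wed → 5 of Wed, Thu, Fri ✓
Aug: 31 days, starts Sat → 5 of Sat, Sun, Mon
Sep: 30 days, starts Tue → 5 of Tue, Wed
Oct: 31 days, starts Thu → 5 of Thu, Fri, Sat ✓
Nov: 30 days, starts Sun → 5 of Sun, Mon
Dec: 31 days, starts Tue → 5 of Tue, Wed, Thu ✓
Months with five Thursdays: Jan, Apr, Jul, Oct, Dec.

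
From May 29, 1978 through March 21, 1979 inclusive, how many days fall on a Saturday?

May 29, 1978 is a Monday.
That's 297 days from start to end, counting both.
297 = 7 × 42 + 3, so there are 42 full weeks plus 3 extra days.
Each full week contributes one Saturday: 42 so far.
The 3 extra days are Monday, Tuesday, Wednesday — none qualify.
Total: 42 + 0 = 42.

42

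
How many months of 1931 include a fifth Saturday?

4

A month has five Saturdays exactly when Saturday falls within its first (length − 28) days.
Jan: 31 days, starts Thu → 5 of Thu, Fri, Sat ✓
Feb: 28 days, starts Sun → 5 of (none)
Mar: 31 days, starts Sun → 5 of Sun, Mon, Tue
Apr: 30 days, starts Wed → 5 of Wed, Thu
May: 31 days, starts Fri → 5 of Fri, Sat, Sun ✓
Jun: 30 days, starts Mon → 5 of Mon, Tue
Jul: 31 days, starts Wed → 5 of Wed, Thu, Fri
Aug: 31 days, starts Sat → 5 of Sat, Sun, Mon ✓
Sep: 30 days, starts Tue → 5 of Tue, Wed
Oct: 31 days, starts Thu → 5 of Thu, Fri, Sat ✓
Nov: 30 days, starts Sun → 5 of Sun, Mon
Dec: 31 days, starts Tue → 5 of Tue, Wed, Thu
Months with five Saturdays: Jan, May, Aug, Oct.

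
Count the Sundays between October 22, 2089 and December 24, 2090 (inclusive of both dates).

62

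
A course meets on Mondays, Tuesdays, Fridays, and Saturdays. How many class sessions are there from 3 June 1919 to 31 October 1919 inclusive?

3 June 1919 is a Tuesday.
The range spans 151 days (inclusive of both endpoints).
151 = 7 × 21 + 4, so there are 21 full weeks plus 4 extra days.
Each full week contributes 4 days from the set (Mon, Tue, Fri, Sat): 21 × 4 = 84.
The 4 extra days are Tue, Wed, Thu, Fri — 2 of them qualify.
Total: 84 + 2 = 86.

86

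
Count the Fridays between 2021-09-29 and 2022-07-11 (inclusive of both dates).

41

2021-09-29 is a Wednesday.
From 2021-09-29 to 2022-07-11 is 286 days inclusive.
286 = 7 × 40 + 6, so there are 40 full weeks plus 6 extra days.
Each full week contributes one Friday: 40 so far.
The 6 extra days are Wednesday, Thursday, Friday, Saturday, Sunday, Monday — 1 of them qualifies.
Total: 40 + 1 = 41.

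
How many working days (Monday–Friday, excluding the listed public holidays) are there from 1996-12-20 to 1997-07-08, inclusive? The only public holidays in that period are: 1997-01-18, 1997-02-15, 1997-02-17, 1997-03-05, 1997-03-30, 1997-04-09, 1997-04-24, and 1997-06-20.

138

1996-12-20 is a Friday.
That's 201 days from start to end, counting both.
201 = 7 × 28 + 5, so there are 28 full weeks plus 5 extra days.
Each full week contributes 5 weekdays (Mon–Fri): 28 × 5 = 140.
The 5 extra days are Fri, Sat, Sun, Mon, Tue — 3 of them qualify.
Total: 140 + 3 = 143.
Holidays: 1997-01-18 (Sat); 1997-02-15 (Sat); 1997-02-17 (Mon); 1997-03-05 (Wed); 1997-03-30 (Sun); 1997-04-09 (Wed); 1997-04-24 (Thu); 1997-06-20 (Fri).
5 of the 8 holidays fall on weekdays; the rest are weekends and were already excluded.
Business days: 143 − 5 = 138.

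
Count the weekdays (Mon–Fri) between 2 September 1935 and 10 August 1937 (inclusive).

2 September 1935 is a Monday.
From 2 September 1935 to 10 August 1937 is 709 days inclusive.
709 = 7 × 101 + 2, so there are 101 full weeks plus 2 extra days.
Each full week contributes 5 weekdays (Mon–Fri): 101 × 5 = 505.
The 2 extra days are Mon, Tue — 2 of them qualify.
Total: 505 + 2 = 507.

507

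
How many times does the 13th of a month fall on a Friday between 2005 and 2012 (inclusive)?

Friday-the-13ths by year:
2005: May
2006: Jan, Oct
2007: Apr, Jul
2008: Jun
2009: Feb, Mar, Nov
2010: Aug
2011: May
2012: Jan, Apr, Jul

14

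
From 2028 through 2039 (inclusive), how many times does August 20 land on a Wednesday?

Day of week of August 20 in each year:
2028: Sun, 2029: Mon, 2030: Tue, 2031: Wed ✓, 2032: Fri, 2033: Sat, 2034: Sun, 2035: Mon, 2036: Wed ✓, 2037: Thu, 2038: Fri, 2039: Sat
Wednesdays: 2031, 2036.

2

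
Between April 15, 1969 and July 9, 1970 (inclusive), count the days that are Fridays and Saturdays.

April 15, 1969 is a Tuesday.
The range spans 451 days (inclusive of both endpoints).
451 = 7 × 64 + 3, so there are 64 full weeks plus 3 extra days.
Each full week contributes 2 days from the set (Fri, Sat): 64 × 2 = 128.
The 3 extra days are Tuesday, Wednesday, Thursday — none qualify.
Total: 128 + 0 = 128.

128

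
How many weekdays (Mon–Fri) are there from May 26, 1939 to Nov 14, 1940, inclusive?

May 26, 1939 is a Friday.
From May 26, 1939 to Nov 14, 1940 is 539 days inclusive.
539 = 7 × 77, so the span is exactly 77 full weeks.
Each full week contributes 5 weekdays (Mon–Fri): 77 × 5 = 385.
Total: 385.

385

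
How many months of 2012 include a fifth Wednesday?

4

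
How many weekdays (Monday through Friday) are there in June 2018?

June 1, 2018 is a Friday.
That's 30 days from start to end, counting both.
30 = 7 × 4 + 2, so there are 4 full weeks plus 2 extra days.
Each full week contributes 5 weekdays (Mon–Fri): 4 × 5 = 20.
The 2 extra days are Friday, Saturday — 1 of them qualifies.
Total: 20 + 1 = 21.

21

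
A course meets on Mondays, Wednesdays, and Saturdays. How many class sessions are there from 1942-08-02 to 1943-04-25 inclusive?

114

1942-08-02 is a Sunday.
From 1942-08-02 to 1943-04-25 is 267 days inclusive.
267 = 7 × 38 + 1, so there are 38 full weeks plus 1 extra day.
Each full week contributes 3 days from the set (Mon, Wed, Sat): 38 × 3 = 114.
The 1 extra day is Sunday — none qualify.
Total: 114 + 0 = 114.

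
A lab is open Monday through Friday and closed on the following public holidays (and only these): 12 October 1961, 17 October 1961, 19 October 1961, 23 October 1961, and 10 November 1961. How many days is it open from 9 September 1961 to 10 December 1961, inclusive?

60

9 September 1961 is a Saturday.
From 9 September 1961 to 10 December 1961 is 93 days inclusive.
93 = 7 × 13 + 2, so there are 13 full weeks plus 2 extra days.
Each full week contributes 5 weekdays (Mon–Fri): 13 × 5 = 65.
The 2 extra days are Sat, Sun — none qualify.
Total: 65 + 0 = 65.
Holidays: 12 October 1961 (Thu); 17 October 1961 (Tue); 19 October 1961 (Thu); 23 October 1961 (Mon); 10 November 1961 (Fri).
All 5 holidays fall on weekdays, so subtract 5.
Business days: 65 − 5 = 60.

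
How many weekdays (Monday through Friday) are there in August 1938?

23

Aug 1, 1938 is a Monday.
That's 31 days from start to end, counting both.
31 = 7 × 4 + 3, so there are 4 full weeks plus 3 extra days.
Each full week contributes 5 weekdays (Mon–Fri): 4 × 5 = 20.
The 3 extra days are Monday, Tuesday, Wednesday — 3 of them qualify.
Total: 20 + 3 = 23.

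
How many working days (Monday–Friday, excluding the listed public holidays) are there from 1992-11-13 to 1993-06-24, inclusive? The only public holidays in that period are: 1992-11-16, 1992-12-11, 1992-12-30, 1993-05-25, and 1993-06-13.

156

1992-11-13 is a Friday.
From 1992-11-13 to 1993-06-24 is 224 days inclusive.
224 = 7 × 32, so the span is exactly 32 full weeks.
Each full week contributes 5 weekdays (Mon–Fri): 32 × 5 = 160.
Total: 160.
Holidays: 1992-11-16 (Mon); 1992-12-11 (Fri); 1992-12-30 (Wed); 1993-05-25 (Tue); 1993-06-13 (Sun).
4 of the 5 holidays fall on weekdays; the rest are weekends and were already excluded.
Business days: 160 − 4 = 156.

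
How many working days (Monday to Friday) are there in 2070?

261

1 January 2070 is a Wednesday.
From 1 January 2070 to 31 December 2070 is 365 days inclusive.
365 = 7 × 52 + 1, so there are 52 full weeks plus 1 extra day.
Each full week contributes 5 weekdays (Mon–Fri): 52 × 5 = 260.
The 1 extra day is Wednesday — 1 of them qualifies.
Total: 260 + 1 = 261.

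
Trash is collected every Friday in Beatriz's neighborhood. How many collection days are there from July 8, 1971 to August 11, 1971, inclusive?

July 8, 1971 is a Thursday.
The range spans 35 days (inclusive of both endpoints).
35 = 7 × 5, so the span is exactly 5 full weeks.
Each full week contributes one Friday: 5 so far.
Total: 5.

5 Fridays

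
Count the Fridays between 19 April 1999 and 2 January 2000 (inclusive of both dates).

37

19 April 1999 is a Monday.
From 19 April 1999 to 2 January 2000 is 259 days inclusive.
259 = 7 × 37, so the span is exactly 37 full weeks.
Each full week contributes one Friday: 37 so far.
Total: 37.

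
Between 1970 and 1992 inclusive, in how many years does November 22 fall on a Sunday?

Day of week of November 22 in each year:
1970: Sun ✓, 1971: Mon, 1972: Wed, 1973: Thu, 1974: Fri, 1975: Sat, 1976: Mon, 1977: Tue, 1978: Wed, 1979: Thu, 1980: Sat, 1981: Sun ✓, 1982: Mon, 1983: Tue, 1984: Thu, 1985: Fri, 1986: Sat, 1987: Sun ✓, 1988: Tue, 1989: Wed, 1990: Thu, 1991: Fri, 1992: Sun ✓
Sundays: 1970, 1981, 1987, 1992.

4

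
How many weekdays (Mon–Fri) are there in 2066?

261 weekdays

January 1, 2066 is a Friday.
That's 365 days from start to end, counting both.
365 = 7 × 52 + 1, so there are 52 full weeks plus 1 extra day.
Each full week contributes 5 weekdays (Mon–Fri): 52 × 5 = 260.
The 1 extra day is Fri — 1 of them qualifies.
Total: 260 + 1 = 261.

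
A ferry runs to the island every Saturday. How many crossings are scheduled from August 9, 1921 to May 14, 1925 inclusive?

196 Saturdays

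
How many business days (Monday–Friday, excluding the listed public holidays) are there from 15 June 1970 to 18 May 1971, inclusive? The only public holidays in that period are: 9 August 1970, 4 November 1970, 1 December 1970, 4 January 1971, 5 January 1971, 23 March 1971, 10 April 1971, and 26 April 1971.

236

15 June 1970 is a Monday.
The range spans 338 days (inclusive of both endpoints).
338 = 7 × 48 + 2, so there are 48 full weeks plus 2 extra days.
Each full week contributes 5 weekdays (Mon–Fri): 48 × 5 = 240.
The 2 extra days are Mon, Tue — 2 of them qualify.
Total: 240 + 2 = 242.
Holidays: 9 August 1970 (Sun); 4 November 1970 (Wed); 1 December 1970 (Tue); 4 January 1971 (Mon); 5 January 1971 (Tue); 23 March 1971 (Tue); 10 April 1971 (Sat); 26 April 1971 (Mon).
6 of the 8 holidays fall on weekdays; the rest are weekends and were already excluded.
Business days: 242 − 6 = 236.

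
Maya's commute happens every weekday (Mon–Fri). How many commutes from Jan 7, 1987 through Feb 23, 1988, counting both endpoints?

295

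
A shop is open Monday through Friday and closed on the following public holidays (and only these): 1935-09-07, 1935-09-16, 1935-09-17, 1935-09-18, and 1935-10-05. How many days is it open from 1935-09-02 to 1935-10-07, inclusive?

1935-09-02 is a Monday.
The range spans 36 days (inclusive of both endpoints).
36 = 7 × 5 + 1, so there are 5 full weeks plus 1 extra day.
Each full week contributes 5 weekdays (Mon–Fri): 5 × 5 = 25.
The 1 extra day is Monday — 1 of them qualifies.
Total: 25 + 1 = 26.
Holidays: 1935-09-07 (Sat); 1935-09-16 (Mon); 1935-09-17 (Tue); 1935-09-18 (Wed); 1935-10-05 (Sat).
3 of the 5 holidays fall on weekdays; the rest are weekends and were already excluded.
Business days: 26 − 3 = 23.

23 business days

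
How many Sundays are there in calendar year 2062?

53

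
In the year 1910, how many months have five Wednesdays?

A month has five Wednesdays exactly when Wednesday falls within its first (length − 28) days.
Jan: 31 days, starts Sat → 5 of Sat, Sun, Mon
Feb: 28 days, starts Tue → 5 of (none)
Mar: 31 days, starts Tue → 5 of Tue, Wed, Thu ✓
Apr: 30 days, starts Fri → 5 of Fri, Sat
May: 31 days, starts Sun → 5 of Sun, Mon, Tue
Jun: 30 days, starts Wed → 5 of Wed, Thu ✓
Jul: 31 days, starts Fri → 5 of Fri, Sat, Sun
Aug: 31 days, starts Mon → 5 of Mon, Tue, Wed ✓
Sep: 30 days, starts Thu → 5 of Thu, Fri
Oct: 31 days, starts Sat → 5 of Sat, Sun, Mon
Nov: 30 days, starts Tue → 5 of Tue, Wed ✓
Dec: 31 days, starts Thu → 5 of Thu, Fri, Sat
Months with five Wednesdays: Mar, Jun, Aug, Nov.

4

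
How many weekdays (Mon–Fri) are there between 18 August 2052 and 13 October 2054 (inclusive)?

562 weekdays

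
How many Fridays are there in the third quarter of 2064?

1 July 2064 is a Tuesday.
That's 92 days from start to end, counting both.
92 = 7 × 13 + 1, so there are 13 full weeks plus 1 extra day.
Each full week contributes one Friday: 13 so far.
The 1 extra day is Tue — none qualify.
Total: 13 + 0 = 13.

13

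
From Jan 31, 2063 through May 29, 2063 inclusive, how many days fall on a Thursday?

Jan 31, 2063 is a Wednesday.
That's 119 days from start to end, counting both.
119 = 7 × 17, so the span is exactly 17 full weeks.
Each full week contributes one Thursday: 17 so far.

17 Thursdays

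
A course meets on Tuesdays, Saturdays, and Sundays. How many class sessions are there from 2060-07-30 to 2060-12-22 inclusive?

2060-07-30 is a Friday.
The range spans 146 days (inclusive of both endpoints).
146 = 7 × 20 + 6, so there are 20 full weeks plus 6 extra days.
Each full week contributes 3 days from the set (Tue, Sat, Sun): 20 × 3 = 60.
The 6 extra days are Friday, Saturday, Sunday, Monday, Tuesday, Wednesday — 3 of them qualify.
Total: 60 + 3 = 63.

63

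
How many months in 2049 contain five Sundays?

4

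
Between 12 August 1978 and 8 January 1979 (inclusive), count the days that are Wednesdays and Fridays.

12 August 1978 is a Saturday.
The range spans 150 days (inclusive of both endpoints).
150 = 7 × 21 + 3, so there are 21 full weeks plus 3 extra days.
Each full week contributes 2 days from the set (Wed, Fri): 21 × 2 = 42.
The 3 extra days are Sat, Sun, Mon — none qualify.
Total: 42 + 0 = 42.

42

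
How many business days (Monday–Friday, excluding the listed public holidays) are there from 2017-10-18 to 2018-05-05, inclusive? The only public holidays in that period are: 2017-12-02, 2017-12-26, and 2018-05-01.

141

2017-10-18 is a Wednesday.
That's 200 days from start to end, counting both.
200 = 7 × 28 + 4, so there are 28 full weeks plus 4 extra days.
Each full week contributes 5 weekdays (Mon–Fri): 28 × 5 = 140.
The 4 extra days are Wednesday, Thursday, Friday, Saturday — 3 of them qualify.
Total: 140 + 3 = 143.
Holidays: 2017-12-02 (Sat); 2017-12-26 (Tue); 2018-05-01 (Tue).
2 of the 3 holidays fall on weekdays; the rest are weekends and were already excluded.
Business days: 143 − 2 = 141.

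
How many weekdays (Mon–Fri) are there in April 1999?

22

1 April 1999 is a Thursday.
From 1 April 1999 to 30 April 1999 is 30 days inclusive.
30 = 7 × 4 + 2, so there are 4 full weeks plus 2 extra days.
Each full week contributes 5 weekdays (Mon–Fri): 4 × 5 = 20.
The 2 extra days are Thursday, Friday — 2 of them qualify.
Total: 20 + 2 = 22.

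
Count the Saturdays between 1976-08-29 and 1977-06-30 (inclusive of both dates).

43

1976-08-29 is a Sunday.
That's 306 days from start to end, counting both.
306 = 7 × 43 + 5, so there are 43 full weeks plus 5 extra days.
Each full week contributes one Saturday: 43 so far.
The 5 extra days are Sunday, Monday, Tuesday, Wednesday, Thursday — none qualify.
Total: 43 + 0 = 43.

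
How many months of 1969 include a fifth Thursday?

4

A month has five Thursdays exactly when Thursday falls within its first (length − 28) days.
Jan: 31 days, starts Wed → 5 of Wed, Thu, Fri ✓
Feb: 28 days, starts Sat → 5 of (none)
Mar: 31 days, starts Sat → 5 of Sat, Sun, Mon
Apr: 30 days, starts Tue → 5 of Tue, Wed
May: 31 days, starts Thu → 5 of Thu, Fri, Sat ✓
Jun: 30 days, starts Sun → 5 of Sun, Mon
Jul: 31 days, starts Tue → 5 of Tue, Wed, Thu ✓
Aug: 31 days, starts Fri → 5 of Fri, Sat, Sun
Sep: 30 days, starts Mon → 5 of Mon, Tue
Oct: 31 days, starts Wed → 5 of Wed, Thu, Fri ✓
Nov: 30 days, starts Sat → 5 of Sat, Sun
Dec: 31 days, starts Mon → 5 of Mon, Tue, Wed
Months with five Thursdays: Jan, May, Jul, Oct.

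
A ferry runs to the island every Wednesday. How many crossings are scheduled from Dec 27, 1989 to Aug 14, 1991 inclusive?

Dec 27, 1989 is a Wednesday.
That's 596 days from start to end, counting both.
596 = 7 × 85 + 1, so there are 85 full weeks plus 1 extra day.
Each full week contributes one Wednesday: 85 so far.
The 1 extra day is Wednesday — 1 of them qualifies.
Total: 85 + 1 = 86.

86 Wednesdays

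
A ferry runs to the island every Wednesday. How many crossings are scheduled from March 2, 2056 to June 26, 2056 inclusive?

March 2, 2056 is a Thursday.
The range spans 117 days (inclusive of both endpoints).
117 = 7 × 16 + 5, so there are 16 full weeks plus 5 extra days.
Each full week contributes one Wednesday: 16 so far.
The 5 extra days are Thu, Fri, Sat, Sun, Mon — none qualify.
Total: 16 + 0 = 16.

16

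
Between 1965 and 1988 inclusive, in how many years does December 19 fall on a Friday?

Day of week of December 19 in each year:
1965: Sun, 1966: Mon, 1967: Tue, 1968: Thu, 1969: Fri ✓, 1970: Sat, 1971: Sun, 1972: Tue, 1973: Wed, 1974: Thu, 1975: Fri ✓, 1976: Sun, 1977: Mon, 1978: Tue, 1979: Wed, 1980: Fri ✓, 1981: Sat, 1982: Sun, 1983: Mon, 1984: Wed, 1985: Thu, 1986: Fri ✓, 1987: Sat, 1988: Mon
Fridays: 1969, 1975, 1980, 1986.

4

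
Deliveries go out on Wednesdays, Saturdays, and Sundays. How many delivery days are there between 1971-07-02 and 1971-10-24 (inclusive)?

1971-07-02 is a Friday.
From 1971-07-02 to 1971-10-24 is 115 days inclusive.
115 = 7 × 16 + 3, so there are 16 full weeks plus 3 extra days.
Each full week contributes 3 days from the set (Wed, Sat, Sun): 16 × 3 = 48.
The 3 extra days are Fri, Sat, Sun — 2 of them qualify.
Total: 48 + 2 = 50.

50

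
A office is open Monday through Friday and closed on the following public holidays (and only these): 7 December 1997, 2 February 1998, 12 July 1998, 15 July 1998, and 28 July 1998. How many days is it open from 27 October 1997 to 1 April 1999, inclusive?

27 October 1997 is a Monday.
That's 522 days from start to end, counting both.
522 = 7 × 74 + 4, so there are 74 full weeks plus 4 extra days.
Each full week contributes 5 weekdays (Mon–Fri): 74 × 5 = 370.
The 4 extra days are Mon, Tue, Wed, Thu — 4 of them qualify.
Total: 370 + 4 = 374.
Holidays: 7 December 1997 (Sun); 2 February 1998 (Mon); 12 July 1998 (Sun); 15 July 1998 (Wed); 28 July 1998 (Tue).
3 of the 5 holidays fall on weekdays; the rest are weekends and were already excluded.
Business days: 374 − 3 = 371.

371 working days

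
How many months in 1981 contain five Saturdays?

A month has five Saturdays exactly when Saturday falls within its first (length − 28) days.
Jan: 31 days, starts Thu → 5 of Thu, Fri, Sat ✓
Feb: 28 days, starts Sun → 5 of (none)
Mar: 31 days, starts Sun → 5 of Sun, Mon, Tue
Apr: 30 days, starts Wed → 5 of Wed, Thu
May: 31 days, starts Fri → 5 of Fri, Sat, Sun ✓
Jun: 30 days, starts Mon → 5 of Mon, Tue
Jul: 31 days, starts Wed → 5 of Wed, Thu, Fri
Aug: 31 days, starts Sat → 5 of Sat, Sun, Mon ✓
Sep: 30 days, starts Tue → 5 of Tue, Wed
Oct: 31 days, starts Thu → 5 of Thu, Fri, Sat ✓
Nov: 30 days, starts Sun → 5 of Sun, Mon
Dec: 31 days, starts Tue → 5 of Tue, Wed, Thu
Months with five Saturdays: Jan, May, Aug, Oct.

4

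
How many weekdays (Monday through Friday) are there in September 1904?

September 1, 1904 is a Thursday.
From September 1, 1904 to September 30, 1904 is 30 days inclusive.
30 = 7 × 4 + 2, so there are 4 full weeks plus 2 extra days.
Each full week contributes 5 weekdays (Mon–Fri): 4 × 5 = 20.
The 2 extra days are Thursday, Friday — 2 of them qualify.
Total: 20 + 2 = 22.

22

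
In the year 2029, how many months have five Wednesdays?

4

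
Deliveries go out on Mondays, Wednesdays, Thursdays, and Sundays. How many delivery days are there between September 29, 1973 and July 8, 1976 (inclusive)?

580

September 29, 1973 is a Saturday.
That's 1014 days from start to end, counting both.
1014 = 7 × 144 + 6, so there are 144 full weeks plus 6 extra days.
Each full week contributes 4 days from the set (Mon, Wed, Thu, Sun): 144 × 4 = 576.
The 6 extra days are Saturday, Sunday, Monday, Tuesday, Wednesday, Thursday — 4 of them qualify.
Total: 576 + 4 = 580.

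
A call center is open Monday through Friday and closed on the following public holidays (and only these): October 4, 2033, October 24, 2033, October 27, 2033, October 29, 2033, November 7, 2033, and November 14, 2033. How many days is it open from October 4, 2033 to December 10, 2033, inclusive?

44

October 4, 2033 is a Tuesday.
The range spans 68 days (inclusive of both endpoints).
68 = 7 × 9 + 5, so there are 9 full weeks plus 5 extra days.
Each full week contributes 5 weekdays (Mon–Fri): 9 × 5 = 45.
The 5 extra days are Tuesday, Wednesday, Thursday, Friday, Saturday — 4 of them qualify.
Total: 45 + 4 = 49.
Holidays: October 4, 2033 (Tue); October 24, 2033 (Mon); October 27, 2033 (Thu); October 29, 2033 (Sat); November 7, 2033 (Mon); November 14, 2033 (Mon).
5 of the 6 holidays fall on weekdays; the rest are weekends and were already excluded.
Business days: 49 − 5 = 44.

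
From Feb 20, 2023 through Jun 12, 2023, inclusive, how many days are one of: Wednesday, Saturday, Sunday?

48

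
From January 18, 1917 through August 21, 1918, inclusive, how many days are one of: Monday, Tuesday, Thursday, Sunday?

332

January 18, 1917 is a Thursday.
The range spans 581 days (inclusive of both endpoints).
581 = 7 × 83, so the span is exactly 83 full weeks.
Each full week contributes 4 days from the set (Mon, Tue, Thu, Sun): 83 × 4 = 332.
Total: 332.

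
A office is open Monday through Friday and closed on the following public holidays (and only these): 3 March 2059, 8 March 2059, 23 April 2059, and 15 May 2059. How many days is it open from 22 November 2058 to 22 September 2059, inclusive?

22 November 2058 is a Friday.
The range spans 305 days (inclusive of both endpoints).
305 = 7 × 43 + 4, so there are 43 full weeks plus 4 extra days.
Each full week contributes 5 weekdays (Mon–Fri): 43 × 5 = 215.
The 4 extra days are Friday, Saturday, Sunday, Monday — 2 of them qualify.
Total: 215 + 2 = 217.
Holidays: 3 March 2059 (Mon); 8 March 2059 (Sat); 23 April 2059 (Wed); 15 May 2059 (Thu).
3 of the 4 holidays fall on weekdays; the rest are weekends and were already excluded.
Business days: 217 − 3 = 214.

214 working days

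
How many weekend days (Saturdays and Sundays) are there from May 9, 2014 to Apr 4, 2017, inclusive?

May 9, 2014 is a Friday.
From May 9, 2014 to Apr 4, 2017 is 1062 days inclusive.
1062 = 7 × 151 + 5, so there are 151 full weeks plus 5 extra days.
Each full week contributes 2 weekend days (Sat, Sun): 151 × 2 = 302.
The 5 extra days are Fri, Sat, Sun, Mon, Tue — 2 of them qualify.
Total: 302 + 2 = 304.

304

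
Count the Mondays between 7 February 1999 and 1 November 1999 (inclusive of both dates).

39 Mondays

7 February 1999 is a Sunday.
That's 268 days from start to end, counting both.
268 = 7 × 38 + 2, so there are 38 full weeks plus 2 extra days.
Each full week contributes one Monday: 38 so far.
The 2 extra days are Sunday, Monday — 1 of them qualifies.
Total: 38 + 1 = 39.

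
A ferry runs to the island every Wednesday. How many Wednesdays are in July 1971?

Jul 1, 1971 is a Thursday.
From Jul 1, 1971 to Jul 31, 1971 is 31 days inclusive.
31 = 7 × 4 + 3, so there are 4 full weeks plus 3 extra days.
Each full week contributes one Wednesday: 4 so far.
The 3 extra days are Thu, Fri, Sat — none qualify.
Total: 4 + 0 = 4.

4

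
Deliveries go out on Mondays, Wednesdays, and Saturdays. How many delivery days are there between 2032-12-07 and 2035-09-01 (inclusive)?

428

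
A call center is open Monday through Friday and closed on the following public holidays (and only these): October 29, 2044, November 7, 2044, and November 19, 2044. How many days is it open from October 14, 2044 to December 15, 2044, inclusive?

October 14, 2044 is a Friday.
The range spans 63 days (inclusive of both endpoints).
63 = 7 × 9, so the span is exactly 9 full weeks.
Each full week contributes 5 weekdays (Mon–Fri): 9 × 5 = 45.
Total: 45.
Holidays: October 29, 2044 (Sat); November 7, 2044 (Mon); November 19, 2044 (Sat).
1 of the 3 holidays fall on weekdays; the rest are weekends and were already excluded.
Business days: 45 − 1 = 44.

44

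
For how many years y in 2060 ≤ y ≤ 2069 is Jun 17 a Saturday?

Day of week of June 17 in each year:
2060: Thu, 2061: Fri, 2062: Sat ✓, 2063: Sun, 2064: Tue, 2065: Wed, 2066: Thu, 2067: Fri, 2068: Sun, 2069: Mon
Saturdays: 2062.

1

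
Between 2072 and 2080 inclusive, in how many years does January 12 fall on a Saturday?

1

Day of week of January 12 in each year:
2072: Tue, 2073: Thu, 2074: Fri, 2075: Sat ✓, 2076: Sun, 2077: Tue, 2078: Wed, 2079: Thu, 2080: Fri
Saturdays: 2075.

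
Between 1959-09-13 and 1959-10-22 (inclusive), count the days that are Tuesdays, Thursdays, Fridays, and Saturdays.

1959-09-13 is a Sunday.
The range spans 40 days (inclusive of both endpoints).
40 = 7 × 5 + 5, so there are 5 full weeks plus 5 extra days.
Each full week contributes 4 days from the set (Tue, Thu, Fri, Sat): 5 × 4 = 20.
The 5 extra days are Sunday, Monday, Tuesday, Wednesday, Thursday — 2 of them qualify.
Total: 20 + 2 = 22.

22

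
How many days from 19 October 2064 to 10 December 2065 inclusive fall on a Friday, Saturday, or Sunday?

178

19 October 2064 is a Sunday.
The range spans 418 days (inclusive of both endpoints).
418 = 7 × 59 + 5, so there are 59 full weeks plus 5 extra days.
Each full week contributes 3 days from the set (Fri, Sat, Sun): 59 × 3 = 177.
The 5 extra days are Sunday, Monday, Tuesday, Wednesday, Thursday — 1 of them qualifies.
Total: 177 + 1 = 178.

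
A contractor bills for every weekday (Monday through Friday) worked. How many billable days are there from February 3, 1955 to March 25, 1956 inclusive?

February 3, 1955 is a Thursday.
The range spans 417 days (inclusive of both endpoints).
417 = 7 × 59 + 4, so there are 59 full weeks plus 4 extra days.
Each full week contributes 5 weekdays (Mon–Fri): 59 × 5 = 295.
The 4 extra days are Thu, Fri, Sat, Sun — 2 of them qualify.
Total: 295 + 2 = 297.

297 weekdays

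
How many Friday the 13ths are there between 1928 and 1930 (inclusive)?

6

Friday-the-13ths by year:
1928: Jan, Apr, Jul
1929: Sep, Dec
1930: Jun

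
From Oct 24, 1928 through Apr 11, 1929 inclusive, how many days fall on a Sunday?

Oct 24, 1928 is a Wednesday.
From Oct 24, 1928 to Apr 11, 1929 is 170 days inclusive.
170 = 7 × 24 + 2, so there are 24 full weeks plus 2 extra days.
Each full week contributes one Sunday: 24 so far.
The 2 extra days are Wednesday, Thursday — none qualify.
Total: 24 + 0 = 24.

24 Sundays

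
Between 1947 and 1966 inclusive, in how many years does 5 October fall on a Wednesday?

Day of week of October 5 in each year:
1947: Sun, 1948: Tue, 1949: Wed ✓, 1950: Thu, 1951: Fri, 1952: Sun, 1953: Mon, 1954: Tue, 1955: Wed ✓, 1956: Fri, 1957: Sat, 1958: Sun, 1959: Mon, 1960: Wed ✓, 1961: Thu, 1962: Fri, 1963: Sat, 1964: Mon, 1965: Tue, 1966: Wed ✓
Wednesdays: 1949, 1955, 1960, 1966.

4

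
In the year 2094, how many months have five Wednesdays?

4

A month has five Wednesdays exactly when Wednesday falls within its first (length − 28) days.
Jan: 31 days, starts Fri → 5 of Fri, Sat, Sun
Feb: 28 days, starts Mon → 5 of (none)
Mar: 31 days, starts Mon → 5 of Mon, Tue, Wed ✓
Apr: 30 days, starts Thu → 5 of Thu, Fri
May: 31 days, starts Sat → 5 of Sat, Sun, Mon
Jun: 30 days, starts Tue → 5 of Tue, Wed ✓
Jul: 31 days, starts Thu → 5 of Thu, Fri, Sat
Aug: 31 days, starts Sun → 5 of Sun, Mon, Tue
Sep: 30 days, starts Wed → 5 of Wed, Thu ✓
Oct: 31 days, starts Fri → 5 of Fri, Sat, Sun
Nov: 30 days, starts Mon → 5 of Mon, Tue
Dec: 31 days, starts Wed → 5 of Wed, Thu, Fri ✓
Months with five Wednesdays: Mar, Jun, Sep, Dec.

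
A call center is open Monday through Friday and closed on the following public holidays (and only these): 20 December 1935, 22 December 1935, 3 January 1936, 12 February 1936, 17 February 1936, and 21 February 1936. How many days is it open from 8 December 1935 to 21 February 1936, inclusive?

50

8 December 1935 is a Sunday.
That's 76 days from start to end, counting both.
76 = 7 × 10 + 6, so there are 10 full weeks plus 6 extra days.
Each full week contributes 5 weekdays (Mon–Fri): 10 × 5 = 50.
The 6 extra days are Sun, Mon, Tue, Wed, Thu, Fri — 5 of them qualify.
Total: 50 + 5 = 55.
Holidays: 20 December 1935 (Fri); 22 December 1935 (Sun); 3 January 1936 (Fri); 12 February 1936 (Wed); 17 February 1936 (Mon); 21 February 1936 (Fri).
5 of the 6 holidays fall on weekdays; the rest are weekends and were already excluded.
Business days: 55 − 5 = 50.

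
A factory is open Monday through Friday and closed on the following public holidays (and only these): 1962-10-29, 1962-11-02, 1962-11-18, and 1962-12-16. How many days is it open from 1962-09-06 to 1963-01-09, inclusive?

88 working days

1962-09-06 is a Thursday.
That's 126 days from start to end, counting both.
126 = 7 × 18, so the span is exactly 18 full weeks.
Each full week contributes 5 weekdays (Mon–Fri): 18 × 5 = 90.
Total: 90.
Holidays: 1962-10-29 (Mon); 1962-11-02 (Fri); 1962-11-18 (Sun); 1962-12-16 (Sun).
2 of the 4 holidays fall on weekdays; the rest are weekends and were already excluded.
Business days: 90 − 2 = 88.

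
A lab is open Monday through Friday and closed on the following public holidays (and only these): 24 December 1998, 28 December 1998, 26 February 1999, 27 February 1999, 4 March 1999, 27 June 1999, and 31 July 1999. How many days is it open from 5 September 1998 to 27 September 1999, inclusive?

272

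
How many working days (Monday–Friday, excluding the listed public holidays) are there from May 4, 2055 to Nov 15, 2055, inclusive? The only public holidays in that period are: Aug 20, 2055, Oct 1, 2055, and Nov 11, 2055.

137

May 4, 2055 is a Tuesday.
From May 4, 2055 to Nov 15, 2055 is 196 days inclusive.
196 = 7 × 28, so the span is exactly 28 full weeks.
Each full week contributes 5 weekdays (Mon–Fri): 28 × 5 = 140.
Total: 140.
Holidays: Aug 20, 2055 (Fri); Oct 1, 2055 (Fri); Nov 11, 2055 (Thu).
All 3 holidays fall on weekdays, so subtract 3.
Business days: 140 − 3 = 137.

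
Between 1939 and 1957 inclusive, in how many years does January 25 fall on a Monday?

2

Day of week of January 25 in each year:
1939: Wed, 1940: Thu, 1941: Sat, 1942: Sun, 1943: Mon ✓, 1944: Tue, 1945: Thu, 1946: Fri, 1947: Sat, 1948: Sun, 1949: Tue, 1950: Wed, 1951: Thu, 1952: Fri, 1953: Sun, 1954: Mon ✓, 1955: Tue, 1956: Wed, 1957: Fri
Mondays: 1943, 1954.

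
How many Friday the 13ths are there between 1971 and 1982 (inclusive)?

19

Friday-the-13ths by year:
1971: Aug
1972: Oct
1973: Apr, Jul
1974: Sep, Dec
1975: Jun
1976: Feb, Aug
1977: May
1978: Jan, Oct
1979: Apr, Jul
1980: Jun
1981: Feb, Mar, Nov
1982: Aug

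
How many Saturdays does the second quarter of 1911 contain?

1 April 1911 is a Saturday.
The range spans 91 days (inclusive of both endpoints).
91 = 7 × 13, so the span is exactly 13 full weeks.
Each full week contributes one Saturday: 13 so far.

13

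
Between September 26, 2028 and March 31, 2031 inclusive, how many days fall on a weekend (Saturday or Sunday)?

262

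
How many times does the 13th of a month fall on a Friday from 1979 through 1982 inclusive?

7

Friday-the-13ths by year:
1979: Apr, Jul
1980: Jun
1981: Feb, Mar, Nov
1982: Aug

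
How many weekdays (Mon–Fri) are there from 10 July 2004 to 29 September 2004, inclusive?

10 July 2004 is a Saturday.
That's 82 days from start to end, counting both.
82 = 7 × 11 + 5, so there are 11 full weeks plus 5 extra days.
Each full week contributes 5 weekdays (Mon–Fri): 11 × 5 = 55.
The 5 extra days are Sat, Sun, Mon, Tue, Wed — 3 of them qualify.
Total: 55 + 3 = 58.

58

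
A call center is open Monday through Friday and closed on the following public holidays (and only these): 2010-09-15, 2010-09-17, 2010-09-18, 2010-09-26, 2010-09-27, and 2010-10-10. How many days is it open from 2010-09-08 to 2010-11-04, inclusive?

2010-09-08 is a Wednesday.
From 2010-09-08 to 2010-11-04 is 58 days inclusive.
58 = 7 × 8 + 2, so there are 8 full weeks plus 2 extra days.
Each full week contributes 5 weekdays (Mon–Fri): 8 × 5 = 40.
The 2 extra days are Wednesday, Thursday — 2 of them qualify.
Total: 40 + 2 = 42.
Holidays: 2010-09-15 (Wed); 2010-09-17 (Fri); 2010-09-18 (Sat); 2010-09-26 (Sun); 2010-09-27 (Mon); 2010-10-10 (Sun).
3 of the 6 holidays fall on weekdays; the rest are weekends and were already excluded.
Business days: 42 − 3 = 39.

39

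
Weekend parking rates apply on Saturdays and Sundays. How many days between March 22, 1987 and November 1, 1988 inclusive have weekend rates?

March 22, 1987 is a Sunday.
That's 591 days from start to end, counting both.
591 = 7 × 84 + 3, so there are 84 full weeks plus 3 extra days.
Each full week contributes 2 weekend days (Sat, Sun): 84 × 2 = 168.
The 3 extra days are Sun, Mon, Tue — 1 of them qualifies.
Total: 168 + 1 = 169.

169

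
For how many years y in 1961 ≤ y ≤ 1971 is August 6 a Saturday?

Day of week of August 6 in each year:
1961: Sun, 1962: Mon, 1963: Tue, 1964: Thu, 1965: Fri, 1966: Sat ✓, 1967: Sun, 1968: Tue, 1969: Wed, 1970: Thu, 1971: Fri
Saturdays: 1966.

1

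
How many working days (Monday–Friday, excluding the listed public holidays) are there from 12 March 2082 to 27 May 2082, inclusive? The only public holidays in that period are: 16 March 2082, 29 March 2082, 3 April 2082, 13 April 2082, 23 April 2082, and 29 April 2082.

50

12 March 2082 is a Thursday.
From 12 March 2082 to 27 May 2082 is 77 days inclusive.
77 = 7 × 11, so the span is exactly 11 full weeks.
Each full week contributes 5 weekdays (Mon–Fri): 11 × 5 = 55.
Holidays: 16 March 2082 (Mon); 29 March 2082 (Sun); 3 April 2082 (Fri); 13 April 2082 (Mon); 23 April 2082 (Thu); 29 April 2082 (Wed).
5 of the 6 holidays fall on weekdays; the rest are weekends and were already excluded.
Business days: 55 − 5 = 50.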